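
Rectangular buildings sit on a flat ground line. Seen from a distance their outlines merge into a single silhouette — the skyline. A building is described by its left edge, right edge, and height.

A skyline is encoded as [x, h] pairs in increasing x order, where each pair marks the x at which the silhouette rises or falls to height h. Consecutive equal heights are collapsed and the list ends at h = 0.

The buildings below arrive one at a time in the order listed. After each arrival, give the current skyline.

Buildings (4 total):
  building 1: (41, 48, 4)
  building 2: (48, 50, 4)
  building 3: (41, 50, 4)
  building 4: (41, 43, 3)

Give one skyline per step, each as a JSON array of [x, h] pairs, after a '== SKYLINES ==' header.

== SKYLINES ==
[[41,4],[48,0]]
[[41,4],[50,0]]
[[41,4],[50,0]]
[[41,4],[50,0]]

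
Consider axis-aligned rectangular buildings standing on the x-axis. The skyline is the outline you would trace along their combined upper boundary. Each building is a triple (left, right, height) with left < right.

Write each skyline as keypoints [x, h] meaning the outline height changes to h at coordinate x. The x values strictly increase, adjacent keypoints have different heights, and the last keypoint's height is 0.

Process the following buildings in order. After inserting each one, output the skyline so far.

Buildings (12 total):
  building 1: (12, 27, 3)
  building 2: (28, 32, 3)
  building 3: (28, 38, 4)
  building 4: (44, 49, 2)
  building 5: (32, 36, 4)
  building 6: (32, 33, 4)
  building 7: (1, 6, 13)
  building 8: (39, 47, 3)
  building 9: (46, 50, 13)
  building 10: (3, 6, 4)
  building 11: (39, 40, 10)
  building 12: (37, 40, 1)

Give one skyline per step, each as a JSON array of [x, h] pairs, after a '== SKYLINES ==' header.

== SKYLINES ==
[[12,3],[27,0]]
[[12,3],[27,0],[28,3],[32,0]]
[[12,3],[27,0],[28,4],[38,0]]
[[12,3],[27,0],[28,4],[38,0],[44,2],[49,0]]
[[12,3],[27,0],[28,4],[38,0],[44,2],[49,0]]
[[12,3],[27,0],[28,4],[38,0],[44,2],[49,0]]
[[1,13],[6,0],[12,3],[27,0],[28,4],[38,0],[44,2],[49,0]]
[[1,13],[6,0],[12,3],[27,0],[28,4],[38,0],[39,3],[47,2],[49,0]]
[[1,13],[6,0],[12,3],[27,0],[28,4],[38,0],[39,3],[46,13],[50,0]]
[[1,13],[6,0],[12,3],[27,0],[28,4],[38,0],[39,3],[46,13],[50,0]]
[[1,13],[6,0],[12,3],[27,0],[28,4],[38,0],[39,10],[40,3],[46,13],[50,0]]
[[1,13],[6,0],[12,3],[27,0],[28,4],[38,1],[39,10],[40,3],[46,13],[50,0]]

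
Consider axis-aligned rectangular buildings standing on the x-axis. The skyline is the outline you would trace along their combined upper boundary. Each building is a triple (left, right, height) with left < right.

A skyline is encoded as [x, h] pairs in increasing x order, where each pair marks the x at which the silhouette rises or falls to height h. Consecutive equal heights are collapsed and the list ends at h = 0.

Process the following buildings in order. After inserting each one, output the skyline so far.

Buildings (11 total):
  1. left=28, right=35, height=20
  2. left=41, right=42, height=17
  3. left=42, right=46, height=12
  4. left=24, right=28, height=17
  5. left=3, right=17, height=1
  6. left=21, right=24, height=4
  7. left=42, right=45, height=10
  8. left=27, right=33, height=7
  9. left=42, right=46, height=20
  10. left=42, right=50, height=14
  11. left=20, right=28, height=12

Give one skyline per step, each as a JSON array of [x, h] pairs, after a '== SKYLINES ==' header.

== SKYLINES ==
[[28,20],[35,0]]
[[28,20],[35,0],[41,17],[42,0]]
[[28,20],[35,0],[41,17],[42,12],[46,0]]
[[24,17],[28,20],[35,0],[41,17],[42,12],[46,0]]
[[3,1],[17,0],[24,17],[28,20],[35,0],[41,17],[42,12],[46,0]]
[[3,1],[17,0],[21,4],[24,17],[28,20],[35,0],[41,17],[42,12],[46,0]]
[[3,1],[17,0],[21,4],[24,17],[28,20],[35,0],[41,17],[42,12],[46,0]]
[[3,1],[17,0],[21,4],[24,17],[28,20],[35,0],[41,17],[42,12],[46,0]]
[[3,1],[17,0],[21,4],[24,17],[28,20],[35,0],[41,17],[42,20],[46,0]]
[[3,1],[17,0],[21,4],[24,17],[28,20],[35,0],[41,17],[42,20],[46,14],[50,0]]
[[3,1],[17,0],[20,12],[24,17],[28,20],[35,0],[41,17],[42,20],[46,14],[50,0]]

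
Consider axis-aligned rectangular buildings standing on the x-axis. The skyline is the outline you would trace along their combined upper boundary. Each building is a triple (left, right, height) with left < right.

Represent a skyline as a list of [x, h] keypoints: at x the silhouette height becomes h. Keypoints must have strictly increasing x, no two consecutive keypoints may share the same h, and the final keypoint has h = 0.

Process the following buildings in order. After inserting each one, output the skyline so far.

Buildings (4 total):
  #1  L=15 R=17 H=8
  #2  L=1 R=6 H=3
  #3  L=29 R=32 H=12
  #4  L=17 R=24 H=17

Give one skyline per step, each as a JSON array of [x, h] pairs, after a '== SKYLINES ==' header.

== SKYLINES ==
[[15,8],[17,0]]
[[1,3],[6,0],[15,8],[17,0]]
[[1,3],[6,0],[15,8],[17,0],[29,12],[32,0]]
[[1,3],[6,0],[15,8],[17,17],[24,0],[29,12],[32,0]]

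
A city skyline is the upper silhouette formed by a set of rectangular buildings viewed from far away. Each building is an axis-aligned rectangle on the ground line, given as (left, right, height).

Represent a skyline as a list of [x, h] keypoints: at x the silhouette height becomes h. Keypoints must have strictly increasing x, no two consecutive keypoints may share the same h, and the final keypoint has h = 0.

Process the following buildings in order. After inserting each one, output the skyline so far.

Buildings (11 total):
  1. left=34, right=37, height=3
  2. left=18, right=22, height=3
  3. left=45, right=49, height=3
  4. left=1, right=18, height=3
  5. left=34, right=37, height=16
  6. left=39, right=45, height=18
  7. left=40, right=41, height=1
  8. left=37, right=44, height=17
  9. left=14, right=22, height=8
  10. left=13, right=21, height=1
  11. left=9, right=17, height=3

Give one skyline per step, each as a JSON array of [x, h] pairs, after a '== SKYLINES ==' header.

== SKYLINES ==
[[34,3],[37,0]]
[[18,3],[22,0],[34,3],[37,0]]
[[18,3],[22,0],[34,3],[37,0],[45,3],[49,0]]
[[1,3],[22,0],[34,3],[37,0],[45,3],[49,0]]
[[1,3],[22,0],[34,16],[37,0],[45,3],[49,0]]
[[1,3],[22,0],[34,16],[37,0],[39,18],[45,3],[49,0]]
[[1,3],[22,0],[34,16],[37,0],[39,18],[45,3],[49,0]]
[[1,3],[22,0],[34,16],[37,17],[39,18],[45,3],[49,0]]
[[1,3],[14,8],[22,0],[34,16],[37,17],[39,18],[45,3],[49,0]]
[[1,3],[14,8],[22,0],[34,16],[37,17],[39,18],[45,3],[49,0]]
[[1,3],[14,8],[22,0],[34,16],[37,17],[39,18],[45,3],[49,0]]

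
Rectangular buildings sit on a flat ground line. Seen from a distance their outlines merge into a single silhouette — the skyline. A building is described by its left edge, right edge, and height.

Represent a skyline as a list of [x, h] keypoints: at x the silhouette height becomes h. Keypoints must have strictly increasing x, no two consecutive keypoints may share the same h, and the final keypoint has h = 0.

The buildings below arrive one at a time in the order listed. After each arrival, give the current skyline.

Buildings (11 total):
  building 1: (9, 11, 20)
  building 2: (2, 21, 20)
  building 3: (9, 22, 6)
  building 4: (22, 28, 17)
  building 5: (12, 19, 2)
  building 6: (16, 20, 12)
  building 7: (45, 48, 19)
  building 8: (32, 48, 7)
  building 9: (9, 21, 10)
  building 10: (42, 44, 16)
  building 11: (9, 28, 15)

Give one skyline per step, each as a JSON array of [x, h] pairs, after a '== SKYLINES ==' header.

== SKYLINES ==
[[9,20],[11,0]]
[[2,20],[21,0]]
[[2,20],[21,6],[22,0]]
[[2,20],[21,6],[22,17],[28,0]]
[[2,20],[21,6],[22,17],[28,0]]
[[2,20],[21,6],[22,17],[28,0]]
[[2,20],[21,6],[22,17],[28,0],[45,19],[48,0]]
[[2,20],[21,6],[22,17],[28,0],[32,7],[45,19],[48,0]]
[[2,20],[21,6],[22,17],[28,0],[32,7],[45,19],[48,0]]
[[2,20],[21,6],[22,17],[28,0],[32,7],[42,16],[44,7],[45,19],[48,0]]
[[2,20],[21,15],[22,17],[28,0],[32,7],[42,16],[44,7],[45,19],[48,0]]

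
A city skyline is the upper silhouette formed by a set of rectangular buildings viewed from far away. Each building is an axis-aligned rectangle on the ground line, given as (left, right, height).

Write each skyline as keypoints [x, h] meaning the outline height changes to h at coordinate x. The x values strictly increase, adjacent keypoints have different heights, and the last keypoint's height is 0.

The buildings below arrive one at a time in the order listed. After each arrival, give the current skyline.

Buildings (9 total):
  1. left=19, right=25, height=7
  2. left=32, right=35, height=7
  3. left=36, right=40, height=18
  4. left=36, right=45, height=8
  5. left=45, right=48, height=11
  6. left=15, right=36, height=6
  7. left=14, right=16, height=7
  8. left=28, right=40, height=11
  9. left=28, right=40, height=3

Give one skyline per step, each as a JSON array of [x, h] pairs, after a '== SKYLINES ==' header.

== SKYLINES ==
[[19,7],[25,0]]
[[19,7],[25,0],[32,7],[35,0]]
[[19,7],[25,0],[32,7],[35,0],[36,18],[40,0]]
[[19,7],[25,0],[32,7],[35,0],[36,18],[40,8],[45,0]]
[[19,7],[25,0],[32,7],[35,0],[36,18],[40,8],[45,11],[48,0]]
[[15,6],[19,7],[25,6],[32,7],[35,6],[36,18],[40,8],[45,11],[48,0]]
[[14,7],[16,6],[19,7],[25,6],[32,7],[35,6],[36,18],[40,8],[45,11],[48,0]]
[[14,7],[16,6],[19,7],[25,6],[28,11],[36,18],[40,8],[45,11],[48,0]]
[[14,7],[16,6],[19,7],[25,6],[28,11],[36,18],[40,8],[45,11],[48,0]]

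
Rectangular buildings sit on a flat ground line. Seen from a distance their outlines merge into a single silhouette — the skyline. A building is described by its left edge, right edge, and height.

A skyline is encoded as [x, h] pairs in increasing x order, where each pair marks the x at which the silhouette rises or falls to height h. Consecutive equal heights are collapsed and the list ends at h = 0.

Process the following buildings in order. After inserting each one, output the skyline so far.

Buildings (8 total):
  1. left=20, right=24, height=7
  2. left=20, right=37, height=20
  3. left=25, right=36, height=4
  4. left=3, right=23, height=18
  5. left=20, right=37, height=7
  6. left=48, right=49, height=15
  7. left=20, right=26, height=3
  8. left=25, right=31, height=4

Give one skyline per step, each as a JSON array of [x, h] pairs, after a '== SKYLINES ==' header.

== SKYLINES ==
[[20,7],[24,0]]
[[20,20],[37,0]]
[[20,20],[37,0]]
[[3,18],[20,20],[37,0]]
[[3,18],[20,20],[37,0]]
[[3,18],[20,20],[37,0],[48,15],[49,0]]
[[3,18],[20,20],[37,0],[48,15],[49,0]]
[[3,18],[20,20],[37,0],[48,15],[49,0]]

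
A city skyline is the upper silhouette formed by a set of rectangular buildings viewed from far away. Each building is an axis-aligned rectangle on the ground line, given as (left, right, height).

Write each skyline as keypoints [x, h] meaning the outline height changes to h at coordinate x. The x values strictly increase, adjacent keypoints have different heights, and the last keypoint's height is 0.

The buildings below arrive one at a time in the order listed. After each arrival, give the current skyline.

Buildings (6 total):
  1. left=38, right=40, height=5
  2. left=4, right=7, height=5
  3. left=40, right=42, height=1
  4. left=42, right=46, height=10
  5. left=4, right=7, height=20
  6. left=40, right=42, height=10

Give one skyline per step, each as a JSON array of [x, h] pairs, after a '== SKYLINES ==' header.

== SKYLINES ==
[[38,5],[40,0]]
[[4,5],[7,0],[38,5],[40,0]]
[[4,5],[7,0],[38,5],[40,1],[42,0]]
[[4,5],[7,0],[38,5],[40,1],[42,10],[46,0]]
[[4,20],[7,0],[38,5],[40,1],[42,10],[46,0]]
[[4,20],[7,0],[38,5],[40,10],[46,0]]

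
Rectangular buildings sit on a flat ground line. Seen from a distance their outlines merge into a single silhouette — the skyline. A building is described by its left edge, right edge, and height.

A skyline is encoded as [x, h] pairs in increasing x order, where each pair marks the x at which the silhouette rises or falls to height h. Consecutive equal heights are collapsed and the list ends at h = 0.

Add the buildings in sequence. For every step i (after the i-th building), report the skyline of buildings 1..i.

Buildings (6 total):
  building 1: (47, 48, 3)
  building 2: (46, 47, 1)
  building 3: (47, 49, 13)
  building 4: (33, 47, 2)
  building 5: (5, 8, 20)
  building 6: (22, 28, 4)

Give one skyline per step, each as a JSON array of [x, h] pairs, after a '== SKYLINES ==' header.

== SKYLINES ==
[[47,3],[48,0]]
[[46,1],[47,3],[48,0]]
[[46,1],[47,13],[49,0]]
[[33,2],[47,13],[49,0]]
[[5,20],[8,0],[33,2],[47,13],[49,0]]
[[5,20],[8,0],[22,4],[28,0],[33,2],[47,13],[49,0]]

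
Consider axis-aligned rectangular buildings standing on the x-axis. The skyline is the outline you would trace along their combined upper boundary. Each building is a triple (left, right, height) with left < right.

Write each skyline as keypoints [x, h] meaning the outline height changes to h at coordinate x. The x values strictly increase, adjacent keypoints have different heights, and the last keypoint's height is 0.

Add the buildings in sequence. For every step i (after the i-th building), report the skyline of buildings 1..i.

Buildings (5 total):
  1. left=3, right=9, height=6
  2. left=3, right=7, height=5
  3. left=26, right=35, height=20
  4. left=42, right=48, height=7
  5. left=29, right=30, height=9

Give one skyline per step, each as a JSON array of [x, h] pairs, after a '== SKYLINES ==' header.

== SKYLINES ==
[[3,6],[9,0]]
[[3,6],[9,0]]
[[3,6],[9,0],[26,20],[35,0]]
[[3,6],[9,0],[26,20],[35,0],[42,7],[48,0]]
[[3,6],[9,0],[26,20],[35,0],[42,7],[48,0]]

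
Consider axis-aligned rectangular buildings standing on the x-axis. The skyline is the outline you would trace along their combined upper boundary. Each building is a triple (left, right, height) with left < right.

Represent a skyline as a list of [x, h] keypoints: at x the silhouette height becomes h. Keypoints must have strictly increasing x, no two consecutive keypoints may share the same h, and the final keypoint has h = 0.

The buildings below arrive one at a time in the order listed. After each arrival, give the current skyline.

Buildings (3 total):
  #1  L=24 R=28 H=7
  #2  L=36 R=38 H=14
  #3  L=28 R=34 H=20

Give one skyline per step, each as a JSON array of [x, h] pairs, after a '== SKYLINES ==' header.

== SKYLINES ==
[[24,7],[28,0]]
[[24,7],[28,0],[36,14],[38,0]]
[[24,7],[28,20],[34,0],[36,14],[38,0]]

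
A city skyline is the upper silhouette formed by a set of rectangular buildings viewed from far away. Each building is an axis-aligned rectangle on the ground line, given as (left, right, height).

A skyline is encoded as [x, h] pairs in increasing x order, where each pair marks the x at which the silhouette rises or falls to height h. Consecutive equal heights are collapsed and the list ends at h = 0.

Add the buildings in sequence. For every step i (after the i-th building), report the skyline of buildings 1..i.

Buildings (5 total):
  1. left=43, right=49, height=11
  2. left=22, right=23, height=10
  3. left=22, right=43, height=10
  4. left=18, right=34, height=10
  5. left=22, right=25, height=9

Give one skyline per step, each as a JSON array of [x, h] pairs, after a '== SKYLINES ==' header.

== SKYLINES ==
[[43,11],[49,0]]
[[22,10],[23,0],[43,11],[49,0]]
[[22,10],[43,11],[49,0]]
[[18,10],[43,11],[49,0]]
[[18,10],[43,11],[49,0]]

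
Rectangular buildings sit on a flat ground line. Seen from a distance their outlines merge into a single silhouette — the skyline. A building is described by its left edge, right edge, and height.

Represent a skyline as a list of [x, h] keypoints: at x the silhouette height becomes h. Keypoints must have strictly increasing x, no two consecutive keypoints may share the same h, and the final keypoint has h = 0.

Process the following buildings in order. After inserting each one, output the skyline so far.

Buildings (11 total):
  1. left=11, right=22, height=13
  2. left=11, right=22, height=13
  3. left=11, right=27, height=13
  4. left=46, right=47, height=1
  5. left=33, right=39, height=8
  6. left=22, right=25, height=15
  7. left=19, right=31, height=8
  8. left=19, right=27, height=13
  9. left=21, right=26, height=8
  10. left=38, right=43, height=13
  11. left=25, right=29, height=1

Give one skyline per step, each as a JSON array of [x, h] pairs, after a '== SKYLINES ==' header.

== SKYLINES ==
[[11,13],[22,0]]
[[11,13],[22,0]]
[[11,13],[27,0]]
[[11,13],[27,0],[46,1],[47,0]]
[[11,13],[27,0],[33,8],[39,0],[46,1],[47,0]]
[[11,13],[22,15],[25,13],[27,0],[33,8],[39,0],[46,1],[47,0]]
[[11,13],[22,15],[25,13],[27,8],[31,0],[33,8],[39,0],[46,1],[47,0]]
[[11,13],[22,15],[25,13],[27,8],[31,0],[33,8],[39,0],[46,1],[47,0]]
[[11,13],[22,15],[25,13],[27,8],[31,0],[33,8],[39,0],[46,1],[47,0]]
[[11,13],[22,15],[25,13],[27,8],[31,0],[33,8],[38,13],[43,0],[46,1],[47,0]]
[[11,13],[22,15],[25,13],[27,8],[31,0],[33,8],[38,13],[43,0],[46,1],[47,0]]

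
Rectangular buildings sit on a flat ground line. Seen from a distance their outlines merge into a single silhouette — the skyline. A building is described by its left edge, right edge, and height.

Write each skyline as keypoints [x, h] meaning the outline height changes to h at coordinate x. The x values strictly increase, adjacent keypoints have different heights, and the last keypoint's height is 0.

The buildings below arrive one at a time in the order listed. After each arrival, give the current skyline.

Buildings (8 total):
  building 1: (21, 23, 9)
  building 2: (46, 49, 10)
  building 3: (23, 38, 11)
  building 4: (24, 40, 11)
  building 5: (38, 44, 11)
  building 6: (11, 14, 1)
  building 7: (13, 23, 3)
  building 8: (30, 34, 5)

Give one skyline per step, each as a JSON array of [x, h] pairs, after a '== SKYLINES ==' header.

== SKYLINES ==
[[21,9],[23,0]]
[[21,9],[23,0],[46,10],[49,0]]
[[21,9],[23,11],[38,0],[46,10],[49,0]]
[[21,9],[23,11],[40,0],[46,10],[49,0]]
[[21,9],[23,11],[44,0],[46,10],[49,0]]
[[11,1],[14,0],[21,9],[23,11],[44,0],[46,10],[49,0]]
[[11,1],[13,3],[21,9],[23,11],[44,0],[46,10],[49,0]]
[[11,1],[13,3],[21,9],[23,11],[44,0],[46,10],[49,0]]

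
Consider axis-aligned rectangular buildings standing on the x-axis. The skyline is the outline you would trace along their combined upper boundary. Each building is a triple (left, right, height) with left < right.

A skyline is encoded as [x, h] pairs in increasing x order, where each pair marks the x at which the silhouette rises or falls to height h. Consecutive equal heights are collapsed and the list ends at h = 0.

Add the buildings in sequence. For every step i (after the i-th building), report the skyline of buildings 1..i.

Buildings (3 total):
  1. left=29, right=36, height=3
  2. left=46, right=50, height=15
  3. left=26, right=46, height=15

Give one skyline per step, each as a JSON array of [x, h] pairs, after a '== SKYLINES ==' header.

== SKYLINES ==
[[29,3],[36,0]]
[[29,3],[36,0],[46,15],[50,0]]
[[26,15],[50,0]]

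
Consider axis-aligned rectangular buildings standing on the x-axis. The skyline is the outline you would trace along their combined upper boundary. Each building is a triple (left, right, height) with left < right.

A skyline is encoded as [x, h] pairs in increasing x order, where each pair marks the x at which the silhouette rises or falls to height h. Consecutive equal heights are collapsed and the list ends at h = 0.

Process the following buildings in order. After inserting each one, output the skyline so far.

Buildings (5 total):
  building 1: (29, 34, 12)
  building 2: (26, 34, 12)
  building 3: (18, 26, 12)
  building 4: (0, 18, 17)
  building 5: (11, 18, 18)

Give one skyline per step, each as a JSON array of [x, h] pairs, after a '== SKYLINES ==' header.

== SKYLINES ==
[[29,12],[34,0]]
[[26,12],[34,0]]
[[18,12],[34,0]]
[[0,17],[18,12],[34,0]]
[[0,17],[11,18],[18,12],[34,0]]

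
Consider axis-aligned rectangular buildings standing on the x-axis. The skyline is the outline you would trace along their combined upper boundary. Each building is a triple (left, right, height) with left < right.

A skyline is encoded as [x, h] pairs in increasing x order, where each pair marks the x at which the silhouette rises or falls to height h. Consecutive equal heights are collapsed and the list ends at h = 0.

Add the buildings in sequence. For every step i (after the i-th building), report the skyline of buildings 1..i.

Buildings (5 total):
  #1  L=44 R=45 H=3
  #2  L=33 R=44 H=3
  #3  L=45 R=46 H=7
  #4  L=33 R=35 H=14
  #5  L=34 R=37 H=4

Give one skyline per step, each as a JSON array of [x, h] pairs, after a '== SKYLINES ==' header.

== SKYLINES ==
[[44,3],[45,0]]
[[33,3],[45,0]]
[[33,3],[45,7],[46,0]]
[[33,14],[35,3],[45,7],[46,0]]
[[33,14],[35,4],[37,3],[45,7],[46,0]]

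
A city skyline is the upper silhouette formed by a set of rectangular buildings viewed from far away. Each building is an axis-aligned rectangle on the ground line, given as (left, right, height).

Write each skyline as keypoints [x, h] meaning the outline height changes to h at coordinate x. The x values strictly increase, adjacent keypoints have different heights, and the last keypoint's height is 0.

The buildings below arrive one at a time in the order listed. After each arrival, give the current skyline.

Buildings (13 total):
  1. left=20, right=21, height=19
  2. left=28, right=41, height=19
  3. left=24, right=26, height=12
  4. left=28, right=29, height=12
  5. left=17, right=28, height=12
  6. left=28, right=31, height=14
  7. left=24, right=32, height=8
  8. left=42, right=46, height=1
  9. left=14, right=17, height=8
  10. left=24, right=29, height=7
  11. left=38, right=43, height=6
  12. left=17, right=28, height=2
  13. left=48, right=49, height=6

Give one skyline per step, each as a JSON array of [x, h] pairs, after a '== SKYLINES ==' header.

== SKYLINES ==
[[20,19],[21,0]]
[[20,19],[21,0],[28,19],[41,0]]
[[20,19],[21,0],[24,12],[26,0],[28,19],[41,0]]
[[20,19],[21,0],[24,12],[26,0],[28,19],[41,0]]
[[17,12],[20,19],[21,12],[28,19],[41,0]]
[[17,12],[20,19],[21,12],[28,19],[41,0]]
[[17,12],[20,19],[21,12],[28,19],[41,0]]
[[17,12],[20,19],[21,12],[28,19],[41,0],[42,1],[46,0]]
[[14,8],[17,12],[20,19],[21,12],[28,19],[41,0],[42,1],[46,0]]
[[14,8],[17,12],[20,19],[21,12],[28,19],[41,0],[42,1],[46,0]]
[[14,8],[17,12],[20,19],[21,12],[28,19],[41,6],[43,1],[46,0]]
[[14,8],[17,12],[20,19],[21,12],[28,19],[41,6],[43,1],[46,0]]
[[14,8],[17,12],[20,19],[21,12],[28,19],[41,6],[43,1],[46,0],[48,6],[49,0]]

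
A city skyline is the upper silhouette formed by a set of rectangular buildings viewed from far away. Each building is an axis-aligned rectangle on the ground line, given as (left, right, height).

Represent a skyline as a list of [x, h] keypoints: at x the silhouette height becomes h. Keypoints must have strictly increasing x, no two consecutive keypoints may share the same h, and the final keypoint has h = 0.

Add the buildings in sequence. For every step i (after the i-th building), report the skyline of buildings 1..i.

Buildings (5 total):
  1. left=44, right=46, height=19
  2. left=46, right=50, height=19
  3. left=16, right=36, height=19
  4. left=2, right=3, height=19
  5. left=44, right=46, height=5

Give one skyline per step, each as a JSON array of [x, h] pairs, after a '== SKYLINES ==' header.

== SKYLINES ==
[[44,19],[46,0]]
[[44,19],[50,0]]
[[16,19],[36,0],[44,19],[50,0]]
[[2,19],[3,0],[16,19],[36,0],[44,19],[50,0]]
[[2,19],[3,0],[16,19],[36,0],[44,19],[50,0]]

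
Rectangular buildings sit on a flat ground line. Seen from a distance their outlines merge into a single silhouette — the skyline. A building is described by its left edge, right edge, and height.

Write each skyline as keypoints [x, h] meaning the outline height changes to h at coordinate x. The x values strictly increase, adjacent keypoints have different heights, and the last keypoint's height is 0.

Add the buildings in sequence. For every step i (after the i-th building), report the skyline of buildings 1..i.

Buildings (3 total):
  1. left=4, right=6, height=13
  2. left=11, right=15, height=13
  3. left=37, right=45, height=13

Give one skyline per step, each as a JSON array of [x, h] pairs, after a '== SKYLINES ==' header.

== SKYLINES ==
[[4,13],[6,0]]
[[4,13],[6,0],[11,13],[15,0]]
[[4,13],[6,0],[11,13],[15,0],[37,13],[45,0]]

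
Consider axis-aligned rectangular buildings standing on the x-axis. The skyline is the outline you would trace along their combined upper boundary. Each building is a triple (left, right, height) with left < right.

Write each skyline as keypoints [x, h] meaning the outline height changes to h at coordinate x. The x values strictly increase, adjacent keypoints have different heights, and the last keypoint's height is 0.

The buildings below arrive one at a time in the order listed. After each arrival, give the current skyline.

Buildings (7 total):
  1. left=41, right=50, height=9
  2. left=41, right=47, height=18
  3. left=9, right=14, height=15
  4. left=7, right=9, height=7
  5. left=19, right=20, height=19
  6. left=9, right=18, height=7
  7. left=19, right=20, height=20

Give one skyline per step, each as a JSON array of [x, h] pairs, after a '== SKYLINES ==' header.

== SKYLINES ==
[[41,9],[50,0]]
[[41,18],[47,9],[50,0]]
[[9,15],[14,0],[41,18],[47,9],[50,0]]
[[7,7],[9,15],[14,0],[41,18],[47,9],[50,0]]
[[7,7],[9,15],[14,0],[19,19],[20,0],[41,18],[47,9],[50,0]]
[[7,7],[9,15],[14,7],[18,0],[19,19],[20,0],[41,18],[47,9],[50,0]]
[[7,7],[9,15],[14,7],[18,0],[19,20],[20,0],[41,18],[47,9],[50,0]]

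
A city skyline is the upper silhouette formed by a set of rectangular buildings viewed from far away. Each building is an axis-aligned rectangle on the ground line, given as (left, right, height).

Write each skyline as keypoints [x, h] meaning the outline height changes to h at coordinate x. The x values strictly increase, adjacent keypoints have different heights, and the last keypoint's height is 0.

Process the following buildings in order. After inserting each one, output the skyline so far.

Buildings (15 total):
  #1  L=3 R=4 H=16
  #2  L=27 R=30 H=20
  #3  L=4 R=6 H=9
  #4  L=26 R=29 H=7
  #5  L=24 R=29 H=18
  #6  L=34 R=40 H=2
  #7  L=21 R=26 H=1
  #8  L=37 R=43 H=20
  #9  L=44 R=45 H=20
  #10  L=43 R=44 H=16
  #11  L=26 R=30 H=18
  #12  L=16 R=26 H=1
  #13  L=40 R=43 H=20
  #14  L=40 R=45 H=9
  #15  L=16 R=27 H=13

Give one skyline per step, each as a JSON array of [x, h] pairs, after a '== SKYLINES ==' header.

== SKYLINES ==
[[3,16],[4,0]]
[[3,16],[4,0],[27,20],[30,0]]
[[3,16],[4,9],[6,0],[27,20],[30,0]]
[[3,16],[4,9],[6,0],[26,7],[27,20],[30,0]]
[[3,16],[4,9],[6,0],[24,18],[27,20],[30,0]]
[[3,16],[4,9],[6,0],[24,18],[27,20],[30,0],[34,2],[40,0]]
[[3,16],[4,9],[6,0],[21,1],[24,18],[27,20],[30,0],[34,2],[40,0]]
[[3,16],[4,9],[6,0],[21,1],[24,18],[27,20],[30,0],[34,2],[37,20],[43,0]]
[[3,16],[4,9],[6,0],[21,1],[24,18],[27,20],[30,0],[34,2],[37,20],[43,0],[44,20],[45,0]]
[[3,16],[4,9],[6,0],[21,1],[24,18],[27,20],[30,0],[34,2],[37,20],[43,16],[44,20],[45,0]]
[[3,16],[4,9],[6,0],[21,1],[24,18],[27,20],[30,0],[34,2],[37,20],[43,16],[44,20],[45,0]]
[[3,16],[4,9],[6,0],[16,1],[24,18],[27,20],[30,0],[34,2],[37,20],[43,16],[44,20],[45,0]]
[[3,16],[4,9],[6,0],[16,1],[24,18],[27,20],[30,0],[34,2],[37,20],[43,16],[44,20],[45,0]]
[[3,16],[4,9],[6,0],[16,1],[24,18],[27,20],[30,0],[34,2],[37,20],[43,16],[44,20],[45,0]]
[[3,16],[4,9],[6,0],[16,13],[24,18],[27,20],[30,0],[34,2],[37,20],[43,16],[44,20],[45,0]]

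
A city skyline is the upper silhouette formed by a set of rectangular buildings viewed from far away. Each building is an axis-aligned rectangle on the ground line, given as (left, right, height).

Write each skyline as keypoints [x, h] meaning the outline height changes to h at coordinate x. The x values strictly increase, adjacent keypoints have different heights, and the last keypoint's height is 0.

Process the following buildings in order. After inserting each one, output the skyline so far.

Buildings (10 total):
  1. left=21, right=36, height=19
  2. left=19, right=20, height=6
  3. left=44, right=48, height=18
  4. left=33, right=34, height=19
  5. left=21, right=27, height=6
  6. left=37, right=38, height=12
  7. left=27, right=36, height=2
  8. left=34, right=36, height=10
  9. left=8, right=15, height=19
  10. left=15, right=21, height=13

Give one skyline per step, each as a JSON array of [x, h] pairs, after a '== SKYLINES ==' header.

== SKYLINES ==
[[21,19],[36,0]]
[[19,6],[20,0],[21,19],[36,0]]
[[19,6],[20,0],[21,19],[36,0],[44,18],[48,0]]
[[19,6],[20,0],[21,19],[36,0],[44,18],[48,0]]
[[19,6],[20,0],[21,19],[36,0],[44,18],[48,0]]
[[19,6],[20,0],[21,19],[36,0],[37,12],[38,0],[44,18],[48,0]]
[[19,6],[20,0],[21,19],[36,0],[37,12],[38,0],[44,18],[48,0]]
[[19,6],[20,0],[21,19],[36,0],[37,12],[38,0],[44,18],[48,0]]
[[8,19],[15,0],[19,6],[20,0],[21,19],[36,0],[37,12],[38,0],[44,18],[48,0]]
[[8,19],[15,13],[21,19],[36,0],[37,12],[38,0],[44,18],[48,0]]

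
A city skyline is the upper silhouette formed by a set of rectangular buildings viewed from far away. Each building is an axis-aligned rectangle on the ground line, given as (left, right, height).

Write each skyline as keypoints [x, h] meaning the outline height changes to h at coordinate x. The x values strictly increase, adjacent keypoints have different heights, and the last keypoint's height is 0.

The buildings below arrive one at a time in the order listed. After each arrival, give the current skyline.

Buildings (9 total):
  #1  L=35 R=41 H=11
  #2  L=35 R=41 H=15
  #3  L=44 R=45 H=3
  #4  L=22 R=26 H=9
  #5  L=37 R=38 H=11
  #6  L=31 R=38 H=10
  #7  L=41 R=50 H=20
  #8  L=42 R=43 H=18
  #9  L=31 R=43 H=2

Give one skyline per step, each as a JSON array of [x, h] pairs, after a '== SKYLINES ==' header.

== SKYLINES ==
[[35,11],[41,0]]
[[35,15],[41,0]]
[[35,15],[41,0],[44,3],[45,0]]
[[22,9],[26,0],[35,15],[41,0],[44,3],[45,0]]
[[22,9],[26,0],[35,15],[41,0],[44,3],[45,0]]
[[22,9],[26,0],[31,10],[35,15],[41,0],[44,3],[45,0]]
[[22,9],[26,0],[31,10],[35,15],[41,20],[50,0]]
[[22,9],[26,0],[31,10],[35,15],[41,20],[50,0]]
[[22,9],[26,0],[31,10],[35,15],[41,20],[50,0]]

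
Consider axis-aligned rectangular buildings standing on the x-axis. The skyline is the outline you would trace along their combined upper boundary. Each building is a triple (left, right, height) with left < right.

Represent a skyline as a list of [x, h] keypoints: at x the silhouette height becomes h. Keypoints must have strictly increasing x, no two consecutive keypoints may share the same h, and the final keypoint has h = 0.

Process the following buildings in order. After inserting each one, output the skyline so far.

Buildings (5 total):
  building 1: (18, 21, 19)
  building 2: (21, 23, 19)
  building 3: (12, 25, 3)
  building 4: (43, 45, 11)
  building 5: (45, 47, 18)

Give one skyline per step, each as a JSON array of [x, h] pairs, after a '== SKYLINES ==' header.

== SKYLINES ==
[[18,19],[21,0]]
[[18,19],[23,0]]
[[12,3],[18,19],[23,3],[25,0]]
[[12,3],[18,19],[23,3],[25,0],[43,11],[45,0]]
[[12,3],[18,19],[23,3],[25,0],[43,11],[45,18],[47,0]]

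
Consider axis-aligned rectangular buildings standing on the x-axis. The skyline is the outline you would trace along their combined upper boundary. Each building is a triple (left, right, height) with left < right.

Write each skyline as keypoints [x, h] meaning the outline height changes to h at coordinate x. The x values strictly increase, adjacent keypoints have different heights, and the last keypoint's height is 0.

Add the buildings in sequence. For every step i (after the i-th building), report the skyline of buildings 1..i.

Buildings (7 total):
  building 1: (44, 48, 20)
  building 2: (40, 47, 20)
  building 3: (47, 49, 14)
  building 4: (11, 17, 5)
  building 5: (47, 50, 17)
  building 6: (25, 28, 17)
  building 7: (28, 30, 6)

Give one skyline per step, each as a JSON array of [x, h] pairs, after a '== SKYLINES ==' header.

== SKYLINES ==
[[44,20],[48,0]]
[[40,20],[48,0]]
[[40,20],[48,14],[49,0]]
[[11,5],[17,0],[40,20],[48,14],[49,0]]
[[11,5],[17,0],[40,20],[48,17],[50,0]]
[[11,5],[17,0],[25,17],[28,0],[40,20],[48,17],[50,0]]
[[11,5],[17,0],[25,17],[28,6],[30,0],[40,20],[48,17],[50,0]]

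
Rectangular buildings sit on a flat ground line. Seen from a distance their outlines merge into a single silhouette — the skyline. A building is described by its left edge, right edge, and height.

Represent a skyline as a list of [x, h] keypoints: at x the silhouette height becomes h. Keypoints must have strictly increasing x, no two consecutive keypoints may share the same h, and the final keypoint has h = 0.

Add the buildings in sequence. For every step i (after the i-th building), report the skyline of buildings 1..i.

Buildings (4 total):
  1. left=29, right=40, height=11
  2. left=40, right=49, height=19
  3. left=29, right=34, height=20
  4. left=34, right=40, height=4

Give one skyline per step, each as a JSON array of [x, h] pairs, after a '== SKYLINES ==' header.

== SKYLINES ==
[[29,11],[40,0]]
[[29,11],[40,19],[49,0]]
[[29,20],[34,11],[40,19],[49,0]]
[[29,20],[34,11],[40,19],[49,0]]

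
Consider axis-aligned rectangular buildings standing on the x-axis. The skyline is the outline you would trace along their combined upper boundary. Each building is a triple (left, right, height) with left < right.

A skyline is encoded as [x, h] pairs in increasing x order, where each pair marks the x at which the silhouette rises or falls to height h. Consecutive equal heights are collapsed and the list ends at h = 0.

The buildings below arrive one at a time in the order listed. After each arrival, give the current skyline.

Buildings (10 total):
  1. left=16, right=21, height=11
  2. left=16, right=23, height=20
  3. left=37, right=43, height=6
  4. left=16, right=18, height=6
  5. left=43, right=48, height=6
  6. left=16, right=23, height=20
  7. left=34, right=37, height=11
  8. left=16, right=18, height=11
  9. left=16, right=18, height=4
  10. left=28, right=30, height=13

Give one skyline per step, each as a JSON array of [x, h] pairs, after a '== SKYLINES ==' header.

== SKYLINES ==
[[16,11],[21,0]]
[[16,20],[23,0]]
[[16,20],[23,0],[37,6],[43,0]]
[[16,20],[23,0],[37,6],[43,0]]
[[16,20],[23,0],[37,6],[48,0]]
[[16,20],[23,0],[37,6],[48,0]]
[[16,20],[23,0],[34,11],[37,6],[48,0]]
[[16,20],[23,0],[34,11],[37,6],[48,0]]
[[16,20],[23,0],[34,11],[37,6],[48,0]]
[[16,20],[23,0],[28,13],[30,0],[34,11],[37,6],[48,0]]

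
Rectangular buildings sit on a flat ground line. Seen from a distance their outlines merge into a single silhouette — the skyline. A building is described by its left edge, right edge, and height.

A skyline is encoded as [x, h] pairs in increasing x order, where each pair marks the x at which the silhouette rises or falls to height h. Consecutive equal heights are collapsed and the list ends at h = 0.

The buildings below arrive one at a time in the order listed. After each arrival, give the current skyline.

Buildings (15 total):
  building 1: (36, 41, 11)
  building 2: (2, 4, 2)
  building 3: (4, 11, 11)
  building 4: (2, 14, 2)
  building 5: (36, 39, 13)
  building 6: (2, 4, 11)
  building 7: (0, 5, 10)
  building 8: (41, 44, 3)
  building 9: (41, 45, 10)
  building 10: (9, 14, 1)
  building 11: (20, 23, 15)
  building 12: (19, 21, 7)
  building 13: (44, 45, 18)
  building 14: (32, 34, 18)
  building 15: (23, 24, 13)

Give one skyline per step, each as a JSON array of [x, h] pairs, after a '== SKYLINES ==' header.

== SKYLINES ==
[[36,11],[41,0]]
[[2,2],[4,0],[36,11],[41,0]]
[[2,2],[4,11],[11,0],[36,11],[41,0]]
[[2,2],[4,11],[11,2],[14,0],[36,11],[41,0]]
[[2,2],[4,11],[11,2],[14,0],[36,13],[39,11],[41,0]]
[[2,11],[11,2],[14,0],[36,13],[39,11],[41,0]]
[[0,10],[2,11],[11,2],[14,0],[36,13],[39,11],[41,0]]
[[0,10],[2,11],[11,2],[14,0],[36,13],[39,11],[41,3],[44,0]]
[[0,10],[2,11],[11,2],[14,0],[36,13],[39,11],[41,10],[45,0]]
[[0,10],[2,11],[11,2],[14,0],[36,13],[39,11],[41,10],[45,0]]
[[0,10],[2,11],[11,2],[14,0],[20,15],[23,0],[36,13],[39,11],[41,10],[45,0]]
[[0,10],[2,11],[11,2],[14,0],[19,7],[20,15],[23,0],[36,13],[39,11],[41,10],[45,0]]
[[0,10],[2,11],[11,2],[14,0],[19,7],[20,15],[23,0],[36,13],[39,11],[41,10],[44,18],[45,0]]
[[0,10],[2,11],[11,2],[14,0],[19,7],[20,15],[23,0],[32,18],[34,0],[36,13],[39,11],[41,10],[44,18],[45,0]]
[[0,10],[2,11],[11,2],[14,0],[19,7],[20,15],[23,13],[24,0],[32,18],[34,0],[36,13],[39,11],[41,10],[44,18],[45,0]]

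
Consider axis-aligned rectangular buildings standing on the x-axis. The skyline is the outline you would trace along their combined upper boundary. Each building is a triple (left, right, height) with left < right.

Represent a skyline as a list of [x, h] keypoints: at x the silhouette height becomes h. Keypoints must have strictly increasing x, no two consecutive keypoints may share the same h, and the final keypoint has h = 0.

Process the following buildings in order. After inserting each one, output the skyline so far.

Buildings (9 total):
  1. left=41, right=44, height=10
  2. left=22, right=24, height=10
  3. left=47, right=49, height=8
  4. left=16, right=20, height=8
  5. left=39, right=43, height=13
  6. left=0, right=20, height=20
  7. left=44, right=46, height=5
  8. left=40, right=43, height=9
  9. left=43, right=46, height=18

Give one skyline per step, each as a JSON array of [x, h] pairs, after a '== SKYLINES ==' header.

== SKYLINES ==
[[41,10],[44,0]]
[[22,10],[24,0],[41,10],[44,0]]
[[22,10],[24,0],[41,10],[44,0],[47,8],[49,0]]
[[16,8],[20,0],[22,10],[24,0],[41,10],[44,0],[47,8],[49,0]]
[[16,8],[20,0],[22,10],[24,0],[39,13],[43,10],[44,0],[47,8],[49,0]]
[[0,20],[20,0],[22,10],[24,0],[39,13],[43,10],[44,0],[47,8],[49,0]]
[[0,20],[20,0],[22,10],[24,0],[39,13],[43,10],[44,5],[46,0],[47,8],[49,0]]
[[0,20],[20,0],[22,10],[24,0],[39,13],[43,10],[44,5],[46,0],[47,8],[49,0]]
[[0,20],[20,0],[22,10],[24,0],[39,13],[43,18],[46,0],[47,8],[49,0]]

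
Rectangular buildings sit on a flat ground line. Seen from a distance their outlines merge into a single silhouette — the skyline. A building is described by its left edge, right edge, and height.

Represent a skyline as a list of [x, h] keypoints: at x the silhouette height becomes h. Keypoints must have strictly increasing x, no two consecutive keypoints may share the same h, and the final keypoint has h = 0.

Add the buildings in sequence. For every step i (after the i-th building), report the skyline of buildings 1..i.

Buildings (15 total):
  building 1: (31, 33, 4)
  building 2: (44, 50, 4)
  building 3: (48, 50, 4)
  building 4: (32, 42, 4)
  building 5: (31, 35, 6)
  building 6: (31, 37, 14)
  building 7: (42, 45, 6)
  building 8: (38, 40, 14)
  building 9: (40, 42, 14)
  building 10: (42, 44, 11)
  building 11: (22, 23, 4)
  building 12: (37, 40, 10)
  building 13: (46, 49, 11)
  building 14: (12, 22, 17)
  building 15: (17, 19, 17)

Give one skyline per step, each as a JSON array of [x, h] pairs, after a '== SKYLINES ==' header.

== SKYLINES ==
[[31,4],[33,0]]
[[31,4],[33,0],[44,4],[50,0]]
[[31,4],[33,0],[44,4],[50,0]]
[[31,4],[42,0],[44,4],[50,0]]
[[31,6],[35,4],[42,0],[44,4],[50,0]]
[[31,14],[37,4],[42,0],[44,4],[50,0]]
[[31,14],[37,4],[42,6],[45,4],[50,0]]
[[31,14],[37,4],[38,14],[40,4],[42,6],[45,4],[50,0]]
[[31,14],[37,4],[38,14],[42,6],[45,4],[50,0]]
[[31,14],[37,4],[38,14],[42,11],[44,6],[45,4],[50,0]]
[[22,4],[23,0],[31,14],[37,4],[38,14],[42,11],[44,6],[45,4],[50,0]]
[[22,4],[23,0],[31,14],[37,10],[38,14],[42,11],[44,6],[45,4],[50,0]]
[[22,4],[23,0],[31,14],[37,10],[38,14],[42,11],[44,6],[45,4],[46,11],[49,4],[50,0]]
[[12,17],[22,4],[23,0],[31,14],[37,10],[38,14],[42,11],[44,6],[45,4],[46,11],[49,4],[50,0]]
[[12,17],[22,4],[23,0],[31,14],[37,10],[38,14],[42,11],[44,6],[45,4],[46,11],[49,4],[50,0]]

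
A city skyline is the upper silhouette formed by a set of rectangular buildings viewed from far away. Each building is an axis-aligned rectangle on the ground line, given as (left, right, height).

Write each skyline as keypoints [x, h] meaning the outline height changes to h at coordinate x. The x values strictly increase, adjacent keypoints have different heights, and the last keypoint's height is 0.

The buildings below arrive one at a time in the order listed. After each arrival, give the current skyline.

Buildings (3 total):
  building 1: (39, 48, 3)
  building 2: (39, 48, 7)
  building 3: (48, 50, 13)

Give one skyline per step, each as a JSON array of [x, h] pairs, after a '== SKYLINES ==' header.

== SKYLINES ==
[[39,3],[48,0]]
[[39,7],[48,0]]
[[39,7],[48,13],[50,0]]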